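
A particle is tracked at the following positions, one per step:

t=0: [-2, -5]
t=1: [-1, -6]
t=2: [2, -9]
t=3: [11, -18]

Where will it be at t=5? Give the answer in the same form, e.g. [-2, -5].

[119, -126]

The jumps are [+1, -1], [+3, -3], [+9, -9] — a geometric progression with ratio 3.
step 4: [11, -18] + [+27, -27] → [38, -45]
step 5: [38, -45] + [+81, -81] → [119, -126]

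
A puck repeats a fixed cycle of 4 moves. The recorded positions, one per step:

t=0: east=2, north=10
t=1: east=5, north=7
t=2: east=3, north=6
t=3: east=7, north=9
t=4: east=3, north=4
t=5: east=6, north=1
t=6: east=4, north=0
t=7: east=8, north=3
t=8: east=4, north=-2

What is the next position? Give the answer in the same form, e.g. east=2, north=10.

The moves between consecutive positions are (+3,-3), (-2,-1), (+4,+3), (-4,-5), (+3,-3), (-2,-1), (+4,+3), (-4,-5); they repeat the 4-cycle [(+3,-3), (-2,-1), (+4,+3), (-4,-5)].
step 9: apply (+3,-3) → east=7, north=-5

east=7, north=-5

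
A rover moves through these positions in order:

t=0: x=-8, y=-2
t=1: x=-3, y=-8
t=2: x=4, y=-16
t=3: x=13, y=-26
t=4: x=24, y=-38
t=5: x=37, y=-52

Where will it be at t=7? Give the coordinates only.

x=69, y=-86

First differences are (+5, -6), (+7, -8), (+9, -10), (+11, -12), (+13, -14); their common second difference is (+2, -2) (constant acceleration).
step 6: x=37, y=-52 + (+15, -16) → x=52, y=-68
step 7: x=52, y=-68 + (+17, -18) → x=69, y=-86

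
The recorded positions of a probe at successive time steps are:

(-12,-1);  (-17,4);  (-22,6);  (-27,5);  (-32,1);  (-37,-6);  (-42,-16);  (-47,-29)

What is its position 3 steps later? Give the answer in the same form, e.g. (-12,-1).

(-62,-86)

Taking differences between consecutive positions: (-5,+5), (-5,+2), (-5,-1), (-5,-4), (-5,-7), (-5,-10), (-5,-13). These grow by (+0,-3) each step.
step 8: (-47,-29) + (-5,-16) → (-52,-45)
step 9: (-52,-45) + (-5,-19) → (-57,-64)
step 10: (-57,-64) + (-5,-22) → (-62,-86)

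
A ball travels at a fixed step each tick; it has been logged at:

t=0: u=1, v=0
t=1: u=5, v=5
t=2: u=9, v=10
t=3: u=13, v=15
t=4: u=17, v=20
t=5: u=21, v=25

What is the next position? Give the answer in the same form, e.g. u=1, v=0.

u=25, v=30

Each step adds (+4,+5) to the position.
step 6: u=21, v=25 + (+4,+5) → u=25, v=30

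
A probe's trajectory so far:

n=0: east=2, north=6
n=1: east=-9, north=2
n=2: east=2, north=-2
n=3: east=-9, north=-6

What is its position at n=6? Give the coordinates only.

east=2, north=-18

The east coordinate repeats the cycle [2, -9] with period 2; step 6 mod 2 = 0, giving 2.
The north coordinate changes by -4 each step, so at step 6 it is 6 + 6·(-4) = -18.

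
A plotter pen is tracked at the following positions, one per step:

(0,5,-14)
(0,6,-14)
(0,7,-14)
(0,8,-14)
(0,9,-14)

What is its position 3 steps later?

(0,12,-14)

Constant displacement of (+0,+1,+0) per step.
step 5: (0,9,-14) + (+0,+1,+0) → (0,10,-14)
step 6: (0,10,-14) + (+0,+1,+0) → (0,11,-14)
step 7: (0,11,-14) + (+0,+1,+0) → (0,12,-14)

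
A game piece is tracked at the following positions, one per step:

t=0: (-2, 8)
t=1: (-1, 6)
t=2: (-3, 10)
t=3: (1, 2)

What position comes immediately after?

The jumps are (+1, -2), (-2, +4), (+4, -8) — a geometric progression with ratio -2.
step 4: (1, 2) + (-8, +16) → (-7, 18)

(-7, 18)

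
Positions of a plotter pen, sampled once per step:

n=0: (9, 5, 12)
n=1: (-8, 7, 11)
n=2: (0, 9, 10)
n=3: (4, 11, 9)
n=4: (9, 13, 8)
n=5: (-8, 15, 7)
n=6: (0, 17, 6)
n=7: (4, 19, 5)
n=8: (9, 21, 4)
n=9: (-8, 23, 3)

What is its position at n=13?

First: cycles through 9, -8, 0, 4 every 4 steps. Step 13 lands at position 1 of the cycle → -8.
Second: linear, +2 per step → 31 at step 13.
Third: linear, -1 per step → -1 at step 13.

(-8, 31, -1)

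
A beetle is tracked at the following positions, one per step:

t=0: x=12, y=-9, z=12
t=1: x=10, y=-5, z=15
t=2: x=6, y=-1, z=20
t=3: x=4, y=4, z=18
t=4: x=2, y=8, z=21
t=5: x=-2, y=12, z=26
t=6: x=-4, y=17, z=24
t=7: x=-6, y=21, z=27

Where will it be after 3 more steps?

The moves between consecutive positions are (-2, +4, +3), (-4, +4, +5), (-2, +5, -2), (-2, +4, +3), (-4, +4, +5), (-2, +5, -2), (-2, +4, +3); they repeat the 3-cycle [(-2, +4, +3), (-4, +4, +5), (-2, +5, -2)].
step 8: apply (-4, +4, +5) → x=-10, y=25, z=32
step 9: apply (-2, +5, -2) → x=-12, y=30, z=30
step 10: apply (-2, +4, +3) → x=-14, y=34, z=33

x=-14, y=34, z=33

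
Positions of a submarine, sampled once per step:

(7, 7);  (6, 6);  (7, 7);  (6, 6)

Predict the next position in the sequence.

(7, 7)

Consecutive displacements (-1, -1), (+1, +1), (-1, -1) scale by a factor of -1 each step.
step 4: (6, 6) + (+1, +1) → (7, 7)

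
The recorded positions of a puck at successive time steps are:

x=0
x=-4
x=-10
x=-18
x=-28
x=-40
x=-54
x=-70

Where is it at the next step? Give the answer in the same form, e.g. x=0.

First differences are -4, -6, -8, -10, -12, -14, -16; their common second difference is -2 (constant acceleration).
step 8: -70 − 18 → x=-88

x=-88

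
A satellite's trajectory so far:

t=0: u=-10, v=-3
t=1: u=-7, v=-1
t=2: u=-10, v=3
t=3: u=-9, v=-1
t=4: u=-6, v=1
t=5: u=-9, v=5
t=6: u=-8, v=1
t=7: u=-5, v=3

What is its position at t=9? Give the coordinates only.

u=-7, v=3

The moves between consecutive positions are (+3, +2), (-3, +4), (+1, -4), (+3, +2), (-3, +4), (+1, -4), (+3, +2); they repeat the 3-cycle [(+3, +2), (-3, +4), (+1, -4)].
step 8: apply (-3, +4) → u=-8, v=7
step 9: apply (+1, -4) → u=-7, v=3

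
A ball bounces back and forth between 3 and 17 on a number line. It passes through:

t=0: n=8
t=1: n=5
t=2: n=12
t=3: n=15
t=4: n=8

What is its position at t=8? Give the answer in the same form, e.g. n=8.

The value travels 7 per step and bounces off the walls at 3 and 17.
  step 5: 8 → 5
  step 6: 5 → 12
  step 7: 12 → 15
  step 8: 15 → 8

n=8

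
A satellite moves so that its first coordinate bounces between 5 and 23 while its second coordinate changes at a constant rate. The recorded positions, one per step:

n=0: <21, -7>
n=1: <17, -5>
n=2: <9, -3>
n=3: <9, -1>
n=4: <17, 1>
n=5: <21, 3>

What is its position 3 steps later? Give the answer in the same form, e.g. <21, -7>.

<13, 9>

The first coordinate reflects between 5 and 23, moving 8 per step.
  step 6: 21 → 13
  step 7: 13 → 5
  step 8: 5 → 13
The second coordinate changes by +2 each step: at step 8 it is 9.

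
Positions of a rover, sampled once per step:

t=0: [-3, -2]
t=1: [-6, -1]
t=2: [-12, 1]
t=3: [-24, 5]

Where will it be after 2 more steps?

[-96, 29]

Step-to-step displacements: [-3, +1], [-6, +2], [-12, +4]; each is 2× the previous.
step 4: [-24, 5] + [-24, +8] → [-48, 13]
step 5: [-48, 13] + [-48, +16] → [-96, 29]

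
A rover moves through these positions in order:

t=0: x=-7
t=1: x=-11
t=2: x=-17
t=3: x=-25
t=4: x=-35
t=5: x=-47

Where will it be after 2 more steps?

Successive displacements: -4, -6, -8, -10, -12 — each changes by -2.
step 6: -47 − 14 → x=-61
step 7: -61 − 16 → x=-77

x=-77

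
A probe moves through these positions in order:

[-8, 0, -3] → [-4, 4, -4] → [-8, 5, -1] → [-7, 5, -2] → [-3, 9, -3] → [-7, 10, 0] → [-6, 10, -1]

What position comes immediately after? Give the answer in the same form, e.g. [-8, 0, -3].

Step-to-step displacements: [+4, +4, -1], [-4, +1, +3], [+1, +0, -1], [+4, +4, -1], [-4, +1, +3], [+1, +0, -1] — a repeating cycle of length 3.
step 7: apply [+4, +4, -1] → [-2, 14, -2]

[-2, 14, -2]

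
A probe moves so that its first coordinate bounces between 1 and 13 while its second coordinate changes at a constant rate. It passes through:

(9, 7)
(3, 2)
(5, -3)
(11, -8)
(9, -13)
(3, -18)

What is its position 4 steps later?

The first coordinate reflects between 1 and 13, moving 6 per step.
  step 6: 3 → 5
  step 7: 5 → 11
  step 8: 11 → 9
  step 9: 9 → 3
The second coordinate changes by -5 each step: at step 9 it is -38.

(3, -38)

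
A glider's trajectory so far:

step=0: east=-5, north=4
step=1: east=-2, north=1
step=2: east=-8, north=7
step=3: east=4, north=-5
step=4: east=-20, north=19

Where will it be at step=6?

Consecutive displacements (+3, -3), (-6, +6), (+12, -12), (-24, +24) scale by a factor of -2 each step.
step 5: east=-20, north=19 + (+48, -48) → east=28, north=-29
step 6: east=28, north=-29 + (-96, +96) → east=-68, north=67

east=-68, north=67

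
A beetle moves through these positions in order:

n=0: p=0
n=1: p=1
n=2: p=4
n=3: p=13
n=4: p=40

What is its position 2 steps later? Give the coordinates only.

The jumps are +1, +3, +9, +27 — a geometric progression with ratio 3.
step 5: 40 + 81 → p=121
step 6: 121 + 243 → p=364

p=364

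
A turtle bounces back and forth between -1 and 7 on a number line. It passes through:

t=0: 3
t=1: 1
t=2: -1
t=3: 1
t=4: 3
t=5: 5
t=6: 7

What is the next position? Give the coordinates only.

The value travels 2 per step and bounces off the walls at -1 and 7.
  step 7: 7 → 5

5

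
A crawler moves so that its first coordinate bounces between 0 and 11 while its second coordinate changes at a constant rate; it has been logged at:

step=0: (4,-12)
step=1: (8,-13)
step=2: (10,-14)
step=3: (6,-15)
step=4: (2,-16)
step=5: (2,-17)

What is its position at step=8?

The first coordinate travels 4 per step and bounces off the walls at 0 and 11.
  step 6: 2 → 6
  step 7: 6 → 10
  step 8: 10 → 8
The second coordinate changes by -1 each step: at step 8 it is -20.

(8,-20)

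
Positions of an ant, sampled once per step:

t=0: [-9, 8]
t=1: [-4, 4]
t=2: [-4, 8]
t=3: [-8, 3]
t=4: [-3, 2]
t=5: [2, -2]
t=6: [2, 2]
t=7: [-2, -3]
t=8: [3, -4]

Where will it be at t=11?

Step-to-step displacements: [+5, -4], [+0, +4], [-4, -5], [+5, -1], [+5, -4], [+0, +4], [-4, -5], [+5, -1] — a repeating cycle of length 4.
step 9: apply [+5, -4] → [8, -8]
step 10: apply [+0, +4] → [8, -4]
step 11: apply [-4, -5] → [4, -9]

[4, -9]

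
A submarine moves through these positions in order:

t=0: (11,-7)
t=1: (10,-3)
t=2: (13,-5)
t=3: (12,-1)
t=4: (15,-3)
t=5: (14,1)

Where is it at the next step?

Differencing gives (-1,+4), (+3,-2), (-1,+4), (+3,-2), (-1,+4). This is the pattern (-1,+4), (+3,-2) repeated.
step 6: apply (+3,-2) → (17,-1)

(17,-1)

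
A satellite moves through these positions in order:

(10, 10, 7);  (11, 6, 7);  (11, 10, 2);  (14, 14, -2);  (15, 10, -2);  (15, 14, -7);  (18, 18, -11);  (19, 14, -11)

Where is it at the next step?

Step-to-step displacements: (+1, -4, +0), (+0, +4, -5), (+3, +4, -4), (+1, -4, +0), (+0, +4, -5), (+3, +4, -4), (+1, -4, +0) — a repeating cycle of length 3.
step 8: apply (+0, +4, -5) → (19, 18, -16)

(19, 18, -16)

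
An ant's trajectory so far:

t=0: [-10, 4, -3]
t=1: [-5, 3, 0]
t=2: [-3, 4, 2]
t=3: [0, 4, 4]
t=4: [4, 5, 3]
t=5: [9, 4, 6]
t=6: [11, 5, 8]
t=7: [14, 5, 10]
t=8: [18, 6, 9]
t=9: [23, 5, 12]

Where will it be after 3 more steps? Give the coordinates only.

[32, 7, 15]

Differencing gives [+5, -1, +3], [+2, +1, +2], [+3, +0, +2], [+4, +1, -1], [+5, -1, +3], [+2, +1, +2], [+3, +0, +2], [+4, +1, -1], [+5, -1, +3]. This is the pattern [+5, -1, +3], [+2, +1, +2], [+3, +0, +2], [+4, +1, -1] repeated.
step 10: apply [+2, +1, +2] → [25, 6, 14]
step 11: apply [+3, +0, +2] → [28, 6, 16]
step 12: apply [+4, +1, -1] → [32, 7, 15]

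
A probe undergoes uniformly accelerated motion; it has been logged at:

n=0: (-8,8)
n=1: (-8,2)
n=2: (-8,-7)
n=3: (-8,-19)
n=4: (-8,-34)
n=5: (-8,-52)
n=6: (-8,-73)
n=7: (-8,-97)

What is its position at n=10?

(-8,-187)

Taking differences between consecutive positions: (+0,-6), (+0,-9), (+0,-12), (+0,-15), (+0,-18), (+0,-21), (+0,-24). These grow by (+0,-3) each step.
step 8: (-8,-97) + (+0,-27) → (-8,-124)
step 9: (-8,-124) + (+0,-30) → (-8,-154)
step 10: (-8,-154) + (+0,-33) → (-8,-187)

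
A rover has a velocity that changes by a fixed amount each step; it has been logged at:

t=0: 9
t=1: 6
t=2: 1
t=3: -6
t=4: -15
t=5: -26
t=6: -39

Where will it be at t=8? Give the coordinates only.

Taking differences between consecutive positions: -3, -5, -7, -9, -11, -13. These grow by -2 each step.
step 7: -39 − 15 → -54
step 8: -54 − 17 → -71

-71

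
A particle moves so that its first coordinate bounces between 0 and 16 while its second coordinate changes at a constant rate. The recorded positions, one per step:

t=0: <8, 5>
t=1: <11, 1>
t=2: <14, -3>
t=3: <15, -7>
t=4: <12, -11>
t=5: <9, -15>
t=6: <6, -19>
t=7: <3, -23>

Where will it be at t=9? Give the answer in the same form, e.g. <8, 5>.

The first coordinate reflects between 0 and 16, moving 3 per step.
  step 8: 3 → 0
  step 9: 0 → 3
The second coordinate changes by -4 each step: at step 9 it is -31.

<3, -31>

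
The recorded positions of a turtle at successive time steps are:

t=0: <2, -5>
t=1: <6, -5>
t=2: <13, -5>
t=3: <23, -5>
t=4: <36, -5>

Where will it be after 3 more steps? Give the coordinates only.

<93, -5>

Successive displacements: <+4, +0>, <+7, +0>, <+10, +0>, <+13, +0> — each changes by <+3, +0>.
step 5: <36, -5> + <+16, +0> → <52, -5>
step 6: <52, -5> + <+19, +0> → <71, -5>
step 7: <71, -5> + <+22, +0> → <93, -5>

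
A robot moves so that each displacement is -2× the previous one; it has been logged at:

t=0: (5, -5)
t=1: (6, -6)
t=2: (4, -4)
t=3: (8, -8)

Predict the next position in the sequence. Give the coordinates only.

(0, 0)

The jumps are (+1, -1), (-2, +2), (+4, -4) — a geometric progression with ratio -2.
step 4: (8, -8) + (-8, +8) → (0, 0)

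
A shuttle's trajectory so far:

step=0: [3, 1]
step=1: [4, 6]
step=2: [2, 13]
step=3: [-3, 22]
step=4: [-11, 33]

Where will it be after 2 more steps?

First differences are [+1, +5], [-2, +7], [-5, +9], [-8, +11]; their common second difference is [-3, +2] (constant acceleration).
step 5: [-11, 33] + [-11, +13] → [-22, 46]
step 6: [-22, 46] + [-14, +15] → [-36, 61]

[-36, 61]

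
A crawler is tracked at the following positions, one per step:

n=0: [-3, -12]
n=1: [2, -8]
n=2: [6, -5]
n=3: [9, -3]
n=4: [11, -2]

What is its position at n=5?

Successive displacements: [+5, +4], [+4, +3], [+3, +2], [+2, +1] — each changes by [-1, -1].
step 5: [11, -2] + [+1, +0] → [12, -2]

[12, -2]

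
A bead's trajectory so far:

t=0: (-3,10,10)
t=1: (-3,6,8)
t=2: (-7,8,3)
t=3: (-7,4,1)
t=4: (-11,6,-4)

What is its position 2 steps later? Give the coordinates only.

(-15,4,-11)

Differencing gives (+0,-4,-2), (-4,+2,-5), (+0,-4,-2), (-4,+2,-5). This is the pattern (+0,-4,-2), (-4,+2,-5) repeated.
step 5: apply (+0,-4,-2) → (-11,2,-6)
step 6: apply (-4,+2,-5) → (-15,4,-11)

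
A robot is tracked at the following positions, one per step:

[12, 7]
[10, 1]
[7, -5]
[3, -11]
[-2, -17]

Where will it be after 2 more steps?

[-15, -29]

First differences are [-2, -6], [-3, -6], [-4, -6], [-5, -6]; their common second difference is [-1, +0] (constant acceleration).
step 5: [-2, -17] + [-6, -6] → [-8, -23]
step 6: [-8, -23] + [-7, -6] → [-15, -29]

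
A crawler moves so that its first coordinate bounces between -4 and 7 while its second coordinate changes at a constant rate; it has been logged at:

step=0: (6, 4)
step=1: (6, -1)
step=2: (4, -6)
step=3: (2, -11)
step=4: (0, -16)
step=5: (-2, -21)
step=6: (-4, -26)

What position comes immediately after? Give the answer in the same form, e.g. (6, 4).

The first coordinate reflects between -4 and 7, moving 2 per step.
  step 7: -4 → -2
The second coordinate changes by -5 each step: at step 7 it is -31.

(-2, -31)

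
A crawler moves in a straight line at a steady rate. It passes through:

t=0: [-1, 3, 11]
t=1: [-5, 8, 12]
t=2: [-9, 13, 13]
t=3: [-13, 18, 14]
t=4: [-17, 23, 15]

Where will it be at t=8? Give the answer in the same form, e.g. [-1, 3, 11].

Each step adds [-4, +5, +1] to the position.
step 5: [-17, 23, 15] + [-4, +5, +1] → [-21, 28, 16]
step 6: [-21, 28, 16] + [-4, +5, +1] → [-25, 33, 17]
step 7: [-25, 33, 17] + [-4, +5, +1] → [-29, 38, 18]
step 8: [-29, 38, 18] + [-4, +5, +1] → [-33, 43, 19]

[-33, 43, 19]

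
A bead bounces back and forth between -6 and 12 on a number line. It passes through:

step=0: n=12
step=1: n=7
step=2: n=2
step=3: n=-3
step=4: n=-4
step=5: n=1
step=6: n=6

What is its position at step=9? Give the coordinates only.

The value reflects between -6 and 12, moving 5 per step.
  step 7: 6 → 11
  step 8: 11 → 8
  step 9: 8 → 3

n=3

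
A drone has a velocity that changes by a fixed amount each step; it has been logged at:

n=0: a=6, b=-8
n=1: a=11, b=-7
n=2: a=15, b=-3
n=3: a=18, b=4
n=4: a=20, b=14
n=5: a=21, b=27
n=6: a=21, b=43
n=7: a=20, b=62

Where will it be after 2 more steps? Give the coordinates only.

a=15, b=109

Successive displacements: (+5, +1), (+4, +4), (+3, +7), (+2, +10), (+1, +13), (+0, +16), (-1, +19) — each changes by (-1, +3).
step 8: a=20, b=62 + (-2, +22) → a=18, b=84
step 9: a=18, b=84 + (-3, +25) → a=15, b=109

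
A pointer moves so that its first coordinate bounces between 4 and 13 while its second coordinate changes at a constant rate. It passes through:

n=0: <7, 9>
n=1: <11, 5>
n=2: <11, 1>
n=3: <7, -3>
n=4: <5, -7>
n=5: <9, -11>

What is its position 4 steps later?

<7, -27>

The first coordinate reflects between 4 and 13, moving 4 per step.
  step 6: 9 → 13
  step 7: 13 → 9
  step 8: 9 → 5
  step 9: 5 → 7
The second coordinate changes by -4 each step: at step 9 it is -27.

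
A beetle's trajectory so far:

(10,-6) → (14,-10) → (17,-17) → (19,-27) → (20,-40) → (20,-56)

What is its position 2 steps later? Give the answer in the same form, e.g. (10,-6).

Taking differences between consecutive positions: (+4,-4), (+3,-7), (+2,-10), (+1,-13), (+0,-16). These grow by (-1,-3) each step.
step 6: (20,-56) + (-1,-19) → (19,-75)
step 7: (19,-75) + (-2,-22) → (17,-97)

(17,-97)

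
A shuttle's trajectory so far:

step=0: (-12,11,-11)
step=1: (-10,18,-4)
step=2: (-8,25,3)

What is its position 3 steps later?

Constant displacement of (+2,+7,+7) per step.
step 3: (-8,25,3) + (+2,+7,+7) → (-6,32,10)
step 4: (-6,32,10) + (+2,+7,+7) → (-4,39,17)
step 5: (-4,39,17) + (+2,+7,+7) → (-2,46,24)

(-2,46,24)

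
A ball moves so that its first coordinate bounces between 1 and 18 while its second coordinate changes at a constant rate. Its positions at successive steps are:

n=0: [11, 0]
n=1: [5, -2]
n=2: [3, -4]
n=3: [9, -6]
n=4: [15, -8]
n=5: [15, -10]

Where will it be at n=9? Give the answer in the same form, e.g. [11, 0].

[11, -18]

The first coordinate travels 6 per step and bounces off the walls at 1 and 18.
  step 6: 15 → 9
  step 7: 9 → 3
  step 8: 3 → 5
  step 9: 5 → 11
The second coordinate changes by -2 each step: at step 9 it is -18.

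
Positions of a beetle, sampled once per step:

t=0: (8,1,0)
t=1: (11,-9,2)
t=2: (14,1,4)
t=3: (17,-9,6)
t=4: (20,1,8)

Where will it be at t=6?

First: linear, +3 per step → 26 at step 6.
Second: cycles through 1, -9 every 2 steps. Step 6 lands at position 0 of the cycle → 1.
Third: linear, +2 per step → 12 at step 6.

(26,1,12)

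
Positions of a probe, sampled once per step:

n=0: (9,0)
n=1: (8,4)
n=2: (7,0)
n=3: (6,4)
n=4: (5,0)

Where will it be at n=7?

The first coordinate changes by -1 each step, so at step 7 it is 9 + 7·(-1) = 2.
The second coordinate repeats the cycle [0, 4] with period 2; step 7 mod 2 = 1, giving 4.

(2,4)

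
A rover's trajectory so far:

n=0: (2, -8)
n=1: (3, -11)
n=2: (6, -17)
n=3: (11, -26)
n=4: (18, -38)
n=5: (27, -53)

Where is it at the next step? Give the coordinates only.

(38, -71)

Successive displacements: (+1, -3), (+3, -6), (+5, -9), (+7, -12), (+9, -15) — each changes by (+2, -3).
step 6: (27, -53) + (+11, -18) → (38, -71)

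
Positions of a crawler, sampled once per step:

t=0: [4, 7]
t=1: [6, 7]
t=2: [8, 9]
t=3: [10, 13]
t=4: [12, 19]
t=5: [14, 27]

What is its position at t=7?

[18, 49]

Successive displacements: [+2, +0], [+2, +2], [+2, +4], [+2, +6], [+2, +8] — each changes by [+0, +2].
step 6: [14, 27] + [+2, +10] → [16, 37]
step 7: [16, 37] + [+2, +12] → [18, 49]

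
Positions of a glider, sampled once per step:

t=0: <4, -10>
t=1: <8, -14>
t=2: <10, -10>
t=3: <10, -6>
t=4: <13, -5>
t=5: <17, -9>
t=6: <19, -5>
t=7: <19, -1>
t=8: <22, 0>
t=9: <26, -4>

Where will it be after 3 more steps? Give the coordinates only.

<31, 5>

Step-to-step displacements: <+4, -4>, <+2, +4>, <+0, +4>, <+3, +1>, <+4, -4>, <+2, +4>, <+0, +4>, <+3, +1>, <+4, -4> — a repeating cycle of length 4.
step 10: apply <+2, +4> → <28, 0>
step 11: apply <+0, +4> → <28, 4>
step 12: apply <+3, +1> → <31, 5>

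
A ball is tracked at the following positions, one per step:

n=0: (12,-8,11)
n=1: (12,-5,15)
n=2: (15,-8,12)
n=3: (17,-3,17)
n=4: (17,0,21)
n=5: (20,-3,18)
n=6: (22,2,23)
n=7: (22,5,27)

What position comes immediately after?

(25,2,24)

Differencing gives (+0,+3,+4), (+3,-3,-3), (+2,+5,+5), (+0,+3,+4), (+3,-3,-3), (+2,+5,+5), (+0,+3,+4). This is the pattern (+0,+3,+4), (+3,-3,-3), (+2,+5,+5) repeated.
step 8: apply (+3,-3,-3) → (25,2,24)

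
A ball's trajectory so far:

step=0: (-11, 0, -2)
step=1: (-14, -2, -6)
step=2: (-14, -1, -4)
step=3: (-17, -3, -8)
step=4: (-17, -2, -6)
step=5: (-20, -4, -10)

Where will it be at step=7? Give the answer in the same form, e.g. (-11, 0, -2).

(-23, -5, -12)

Step-to-step displacements: (-3, -2, -4), (+0, +1, +2), (-3, -2, -4), (+0, +1, +2), (-3, -2, -4) — a repeating cycle of length 2.
step 6: apply (+0, +1, +2) → (-20, -3, -8)
step 7: apply (-3, -2, -4) → (-23, -5, -12)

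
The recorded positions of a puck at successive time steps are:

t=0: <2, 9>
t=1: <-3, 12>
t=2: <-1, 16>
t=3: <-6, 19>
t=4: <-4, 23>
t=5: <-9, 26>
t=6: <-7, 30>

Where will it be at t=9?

Step-to-step displacements: <-5, +3>, <+2, +4>, <-5, +3>, <+2, +4>, <-5, +3>, <+2, +4> — a repeating cycle of length 2.
step 7: apply <-5, +3> → <-12, 33>
step 8: apply <+2, +4> → <-10, 37>
step 9: apply <-5, +3> → <-15, 40>

<-15, 40>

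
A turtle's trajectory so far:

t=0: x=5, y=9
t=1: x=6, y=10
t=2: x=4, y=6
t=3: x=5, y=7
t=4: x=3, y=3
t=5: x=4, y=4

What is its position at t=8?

Differencing gives (+1, +1), (-2, -4), (+1, +1), (-2, -4), (+1, +1). This is the pattern (+1, +1), (-2, -4) repeated.
step 6: apply (-2, -4) → x=2, y=0
step 7: apply (+1, +1) → x=3, y=1
step 8: apply (-2, -4) → x=1, y=-3

x=1, y=-3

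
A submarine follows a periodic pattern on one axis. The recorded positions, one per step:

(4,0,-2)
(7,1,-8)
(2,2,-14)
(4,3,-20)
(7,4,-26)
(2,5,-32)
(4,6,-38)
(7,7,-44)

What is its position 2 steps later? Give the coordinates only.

(4,9,-56)

First: cycles through 4, 7, 2 every 3 steps. Step 9 lands at position 0 of the cycle → 4.
Second: linear, +1 per step → 9 at step 9.
Third: linear, -6 per step → -56 at step 9.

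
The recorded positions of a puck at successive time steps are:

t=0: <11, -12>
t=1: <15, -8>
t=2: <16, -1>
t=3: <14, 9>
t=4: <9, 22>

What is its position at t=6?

First differences are <+4, +4>, <+1, +7>, <-2, +10>, <-5, +13>; their common second difference is <-3, +3> (constant acceleration).
step 5: <9, 22> + <-8, +16> → <1, 38>
step 6: <1, 38> + <-11, +19> → <-10, 57>

<-10, 57>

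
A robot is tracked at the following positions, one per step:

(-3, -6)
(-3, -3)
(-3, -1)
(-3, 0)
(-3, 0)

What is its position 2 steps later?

Taking differences between consecutive positions: (+0, +3), (+0, +2), (+0, +1), (+0, +0). These grow by (+0, -1) each step.
step 5: (-3, 0) + (+0, -1) → (-3, -1)
step 6: (-3, -1) + (+0, -2) → (-3, -3)

(-3, -3)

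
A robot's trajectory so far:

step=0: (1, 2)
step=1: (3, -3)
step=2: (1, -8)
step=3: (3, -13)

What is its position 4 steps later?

(3, -33)

The first coordinate repeats the cycle [1, 3] with period 2; step 7 mod 2 = 1, giving 3.
The second coordinate changes by -5 each step, so at step 7 it is 2 + 7·(-5) = -33.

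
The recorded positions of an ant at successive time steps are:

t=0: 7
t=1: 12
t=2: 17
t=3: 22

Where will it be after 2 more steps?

32

Each step adds +5 to the position.
step 4: 22 + 5 → 27
step 5: 27 + 5 → 32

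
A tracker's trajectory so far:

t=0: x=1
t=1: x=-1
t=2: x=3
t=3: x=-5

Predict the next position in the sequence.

The jumps are -2, +4, -8 — a geometric progression with ratio -2.
step 4: -5 + 16 → x=11

x=11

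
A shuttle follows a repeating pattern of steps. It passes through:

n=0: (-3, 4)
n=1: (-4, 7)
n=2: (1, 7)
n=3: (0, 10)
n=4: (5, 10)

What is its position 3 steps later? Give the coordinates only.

(8, 16)

Step-to-step displacements: (-1, +3), (+5, +0), (-1, +3), (+5, +0) — a repeating cycle of length 2.
step 5: apply (-1, +3) → (4, 13)
step 6: apply (+5, +0) → (9, 13)
step 7: apply (-1, +3) → (8, 16)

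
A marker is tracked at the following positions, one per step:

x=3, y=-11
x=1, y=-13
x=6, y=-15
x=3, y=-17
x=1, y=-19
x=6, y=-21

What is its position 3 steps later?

x=6, y=-27

The x coordinate repeats the cycle [3, 1, 6] with period 3; step 8 mod 3 = 2, giving 6.
The y coordinate changes by -2 each step, so at step 8 it is -11 + 8·(-2) = -27.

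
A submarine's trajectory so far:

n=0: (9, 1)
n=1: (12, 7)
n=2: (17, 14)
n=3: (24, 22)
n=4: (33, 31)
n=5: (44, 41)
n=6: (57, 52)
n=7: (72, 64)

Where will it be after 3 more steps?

(129, 106)

Successive displacements: (+3, +6), (+5, +7), (+7, +8), (+9, +9), (+11, +10), (+13, +11), (+15, +12) — each changes by (+2, +1).
step 8: (72, 64) + (+17, +13) → (89, 77)
step 9: (89, 77) + (+19, +14) → (108, 91)
step 10: (108, 91) + (+21, +15) → (129, 106)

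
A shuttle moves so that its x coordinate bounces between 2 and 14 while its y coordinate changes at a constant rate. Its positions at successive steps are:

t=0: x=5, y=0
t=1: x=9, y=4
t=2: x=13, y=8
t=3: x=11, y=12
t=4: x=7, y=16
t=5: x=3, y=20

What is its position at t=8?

x=13, y=32

The x coordinate reflects between 2 and 14, moving 4 per step.
  step 6: 3 → 5
  step 7: 5 → 9
  step 8: 9 → 13
The y coordinate changes by +4 each step: at step 8 it is 32.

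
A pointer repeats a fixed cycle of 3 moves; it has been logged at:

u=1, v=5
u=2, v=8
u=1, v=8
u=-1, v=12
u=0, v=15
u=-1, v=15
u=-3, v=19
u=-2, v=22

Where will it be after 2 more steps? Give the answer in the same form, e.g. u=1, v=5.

Differencing gives (+1,+3), (-1,+0), (-2,+4), (+1,+3), (-1,+0), (-2,+4), (+1,+3). This is the pattern (+1,+3), (-1,+0), (-2,+4) repeated.
step 8: apply (-1,+0) → u=-3, v=22
step 9: apply (-2,+4) → u=-5, v=26

u=-5, v=26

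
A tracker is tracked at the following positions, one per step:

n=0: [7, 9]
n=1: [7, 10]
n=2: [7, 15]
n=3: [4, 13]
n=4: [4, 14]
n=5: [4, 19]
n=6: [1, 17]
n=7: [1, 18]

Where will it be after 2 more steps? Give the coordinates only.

The moves between consecutive positions are [+0, +1], [+0, +5], [-3, -2], [+0, +1], [+0, +5], [-3, -2], [+0, +1]; they repeat the 3-cycle [[+0, +1], [+0, +5], [-3, -2]].
step 8: apply [+0, +5] → [1, 23]
step 9: apply [-3, -2] → [-2, 21]

[-2, 21]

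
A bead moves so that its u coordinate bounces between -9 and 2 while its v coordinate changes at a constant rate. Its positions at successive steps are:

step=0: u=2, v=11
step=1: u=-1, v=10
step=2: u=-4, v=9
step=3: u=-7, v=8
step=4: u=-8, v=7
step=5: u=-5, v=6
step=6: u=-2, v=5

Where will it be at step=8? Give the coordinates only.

u=0, v=3

The u coordinate reflects between -9 and 2, moving 3 per step.
  step 7: -2 → 1
  step 8: 1 → 0
The v coordinate changes by -1 each step: at step 8 it is 3.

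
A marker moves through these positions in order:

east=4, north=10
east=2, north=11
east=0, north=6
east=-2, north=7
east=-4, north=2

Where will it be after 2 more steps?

Step-to-step displacements: (-2,+1), (-2,-5), (-2,+1), (-2,-5) — a repeating cycle of length 2.
step 5: apply (-2,+1) → east=-6, north=3
step 6: apply (-2,-5) → east=-8, north=-2

east=-8, north=-2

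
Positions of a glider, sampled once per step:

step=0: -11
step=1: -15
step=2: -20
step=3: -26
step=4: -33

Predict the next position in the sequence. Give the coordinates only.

Taking differences between consecutive positions: -4, -5, -6, -7. These grow by -1 each step.
step 5: -33 − 8 → -41

-41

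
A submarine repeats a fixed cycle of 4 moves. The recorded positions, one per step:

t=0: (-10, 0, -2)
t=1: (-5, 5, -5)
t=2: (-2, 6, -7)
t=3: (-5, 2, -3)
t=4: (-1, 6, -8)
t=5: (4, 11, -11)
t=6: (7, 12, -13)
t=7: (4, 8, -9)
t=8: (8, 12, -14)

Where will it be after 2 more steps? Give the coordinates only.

Step-to-step displacements: (+5, +5, -3), (+3, +1, -2), (-3, -4, +4), (+4, +4, -5), (+5, +5, -3), (+3, +1, -2), (-3, -4, +4), (+4, +4, -5) — a repeating cycle of length 4.
step 9: apply (+5, +5, -3) → (13, 17, -17)
step 10: apply (+3, +1, -2) → (16, 18, -19)

(16, 18, -19)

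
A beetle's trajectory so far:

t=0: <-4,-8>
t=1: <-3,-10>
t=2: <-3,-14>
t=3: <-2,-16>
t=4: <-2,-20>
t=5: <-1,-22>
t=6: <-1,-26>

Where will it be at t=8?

Differencing gives <+1,-2>, <+0,-4>, <+1,-2>, <+0,-4>, <+1,-2>, <+0,-4>. This is the pattern <+1,-2>, <+0,-4> repeated.
step 7: apply <+1,-2> → <0,-28>
step 8: apply <+0,-4> → <0,-32>

<0,-32>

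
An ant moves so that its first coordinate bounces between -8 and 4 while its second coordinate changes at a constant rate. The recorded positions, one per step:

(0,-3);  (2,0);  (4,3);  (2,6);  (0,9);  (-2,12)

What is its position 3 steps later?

(-8,21)

The first coordinate travels 2 per step and bounces off the walls at -8 and 4.
  step 6: -2 → -4
  step 7: -4 → -6
  step 8: -6 → -8
The second coordinate changes by +3 each step: at step 8 it is 21.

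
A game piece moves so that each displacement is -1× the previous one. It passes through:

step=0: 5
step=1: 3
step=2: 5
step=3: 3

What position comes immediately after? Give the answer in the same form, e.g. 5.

5

The jumps are -2, +2, -2 — a geometric progression with ratio -1.
step 4: 3 + 2 → 5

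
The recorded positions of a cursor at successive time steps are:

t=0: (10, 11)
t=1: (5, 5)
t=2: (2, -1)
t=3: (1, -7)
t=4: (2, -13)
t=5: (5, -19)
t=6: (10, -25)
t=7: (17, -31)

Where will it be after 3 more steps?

First differences are (-5, -6), (-3, -6), (-1, -6), (+1, -6), (+3, -6), (+5, -6), (+7, -6); their common second difference is (+2, +0) (constant acceleration).
step 8: (17, -31) + (+9, -6) → (26, -37)
step 9: (26, -37) + (+11, -6) → (37, -43)
step 10: (37, -43) + (+13, -6) → (50, -49)

(50, -49)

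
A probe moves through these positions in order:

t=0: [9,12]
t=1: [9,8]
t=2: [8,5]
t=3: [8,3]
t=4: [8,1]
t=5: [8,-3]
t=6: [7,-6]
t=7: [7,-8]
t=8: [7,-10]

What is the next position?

[7,-14]

Step-to-step displacements: [+0,-4], [-1,-3], [+0,-2], [+0,-2], [+0,-4], [-1,-3], [+0,-2], [+0,-2] — a repeating cycle of length 4.
step 9: apply [+0,-4] → [7,-14]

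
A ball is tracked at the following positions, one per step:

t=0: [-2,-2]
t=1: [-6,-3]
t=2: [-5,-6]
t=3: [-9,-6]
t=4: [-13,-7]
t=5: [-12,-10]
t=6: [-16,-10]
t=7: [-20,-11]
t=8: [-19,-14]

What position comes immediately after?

[-23,-14]

Step-to-step displacements: [-4,-1], [+1,-3], [-4,+0], [-4,-1], [+1,-3], [-4,+0], [-4,-1], [+1,-3] — a repeating cycle of length 3.
step 9: apply [-4,+0] → [-23,-14]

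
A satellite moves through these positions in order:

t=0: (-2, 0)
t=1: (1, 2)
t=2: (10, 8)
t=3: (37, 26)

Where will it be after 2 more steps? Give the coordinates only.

(361, 242)

Step-to-step displacements: (+3, +2), (+9, +6), (+27, +18); each is 3× the previous.
step 4: (37, 26) + (+81, +54) → (118, 80)
step 5: (118, 80) + (+243, +162) → (361, 242)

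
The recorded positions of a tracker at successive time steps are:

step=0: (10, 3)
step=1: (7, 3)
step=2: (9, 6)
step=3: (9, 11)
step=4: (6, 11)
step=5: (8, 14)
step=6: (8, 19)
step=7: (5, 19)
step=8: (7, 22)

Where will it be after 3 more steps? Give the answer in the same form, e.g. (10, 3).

Step-to-step displacements: (-3, +0), (+2, +3), (+0, +5), (-3, +0), (+2, +3), (+0, +5), (-3, +0), (+2, +3) — a repeating cycle of length 3.
step 9: apply (+0, +5) → (7, 27)
step 10: apply (-3, +0) → (4, 27)
step 11: apply (+2, +3) → (6, 30)

(6, 30)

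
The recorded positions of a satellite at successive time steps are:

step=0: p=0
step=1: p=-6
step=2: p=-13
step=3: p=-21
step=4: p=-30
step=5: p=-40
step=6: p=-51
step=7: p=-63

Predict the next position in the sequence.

Successive displacements: -6, -7, -8, -9, -10, -11, -12 — each changes by -1.
step 8: -63 − 13 → p=-76

p=-76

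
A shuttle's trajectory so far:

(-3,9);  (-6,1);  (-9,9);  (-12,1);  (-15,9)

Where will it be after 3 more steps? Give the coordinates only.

First: linear, -3 per step → -24 at step 7.
Second: cycles through 9, 1 every 2 steps. Step 7 lands at position 1 of the cycle → 1.

(-24,1)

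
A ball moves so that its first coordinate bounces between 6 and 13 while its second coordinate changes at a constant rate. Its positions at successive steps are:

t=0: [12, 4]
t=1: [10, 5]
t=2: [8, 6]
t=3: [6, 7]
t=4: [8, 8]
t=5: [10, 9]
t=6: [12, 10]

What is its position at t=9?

The first coordinate reflects between 6 and 13, moving 2 per step.
  step 7: 12 → 12
  step 8: 12 → 10
  step 9: 10 → 8
The second coordinate changes by +1 each step: at step 9 it is 13.

[8, 13]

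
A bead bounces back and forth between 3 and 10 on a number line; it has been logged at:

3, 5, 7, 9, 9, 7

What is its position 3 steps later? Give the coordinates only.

5

The value travels 2 per step and bounces off the walls at 3 and 10.
  step 6: 7 → 5
  step 7: 5 → 3
  step 8: 3 → 5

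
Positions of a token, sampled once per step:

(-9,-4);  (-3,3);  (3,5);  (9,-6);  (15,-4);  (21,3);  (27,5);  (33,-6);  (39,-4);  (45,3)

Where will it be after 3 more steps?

First: linear, +6 per step → 63 at step 12.
Second: cycles through -4, 3, 5, -6 every 4 steps. Step 12 lands at position 0 of the cycle → -4.

(63,-4)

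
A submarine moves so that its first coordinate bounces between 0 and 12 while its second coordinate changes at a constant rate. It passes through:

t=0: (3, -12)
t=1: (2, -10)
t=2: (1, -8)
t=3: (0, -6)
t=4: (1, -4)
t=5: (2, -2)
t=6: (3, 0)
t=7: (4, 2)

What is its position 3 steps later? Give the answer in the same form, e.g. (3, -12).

The first coordinate reflects between 0 and 12, moving 1 per step.
  step 8: 4 → 5
  step 9: 5 → 6
  step 10: 6 → 7
The second coordinate changes by +2 each step: at step 10 it is 8.

(7, 8)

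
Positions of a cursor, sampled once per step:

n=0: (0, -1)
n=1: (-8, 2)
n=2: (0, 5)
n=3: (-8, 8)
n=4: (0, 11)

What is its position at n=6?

(0, 17)

The first coordinate repeats the cycle [0, -8] with period 2; step 6 mod 2 = 0, giving 0.
The second coordinate changes by +3 each step, so at step 6 it is -1 + 6·(3) = 17.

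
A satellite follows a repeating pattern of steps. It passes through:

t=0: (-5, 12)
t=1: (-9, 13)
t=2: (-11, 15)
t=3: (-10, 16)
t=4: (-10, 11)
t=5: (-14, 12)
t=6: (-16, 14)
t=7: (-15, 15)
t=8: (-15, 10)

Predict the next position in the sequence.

(-19, 11)

Differencing gives (-4, +1), (-2, +2), (+1, +1), (+0, -5), (-4, +1), (-2, +2), (+1, +1), (+0, -5). This is the pattern (-4, +1), (-2, +2), (+1, +1), (+0, -5) repeated.
step 9: apply (-4, +1) → (-19, 11)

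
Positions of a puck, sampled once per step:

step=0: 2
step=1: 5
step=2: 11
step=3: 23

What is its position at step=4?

47

Step-to-step displacements: +3, +6, +12; each is 2× the previous.
step 4: 23 + 24 → 47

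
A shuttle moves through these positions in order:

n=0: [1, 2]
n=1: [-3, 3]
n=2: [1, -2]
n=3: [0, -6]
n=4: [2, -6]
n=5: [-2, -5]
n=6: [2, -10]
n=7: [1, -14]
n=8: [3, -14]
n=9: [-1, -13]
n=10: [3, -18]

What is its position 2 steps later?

[4, -22]

The moves between consecutive positions are [-4, +1], [+4, -5], [-1, -4], [+2, +0], [-4, +1], [+4, -5], [-1, -4], [+2, +0], [-4, +1], [+4, -5]; they repeat the 4-cycle [[-4, +1], [+4, -5], [-1, -4], [+2, +0]].
step 11: apply [-1, -4] → [2, -22]
step 12: apply [+2, +0] → [4, -22]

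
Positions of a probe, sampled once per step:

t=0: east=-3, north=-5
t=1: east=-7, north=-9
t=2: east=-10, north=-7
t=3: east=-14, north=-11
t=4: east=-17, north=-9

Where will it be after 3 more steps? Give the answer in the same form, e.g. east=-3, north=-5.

east=-28, north=-15

The moves between consecutive positions are (-4, -4), (-3, +2), (-4, -4), (-3, +2); they repeat the 2-cycle [(-4, -4), (-3, +2)].
step 5: apply (-4, -4) → east=-21, north=-13
step 6: apply (-3, +2) → east=-24, north=-11
step 7: apply (-4, -4) → east=-28, north=-15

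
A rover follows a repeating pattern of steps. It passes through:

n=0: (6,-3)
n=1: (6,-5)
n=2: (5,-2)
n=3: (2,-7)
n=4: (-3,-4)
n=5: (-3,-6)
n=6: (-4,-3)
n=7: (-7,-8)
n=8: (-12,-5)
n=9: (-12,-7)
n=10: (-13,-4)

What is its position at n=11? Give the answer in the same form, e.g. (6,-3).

Differencing gives (+0,-2), (-1,+3), (-3,-5), (-5,+3), (+0,-2), (-1,+3), (-3,-5), (-5,+3), (+0,-2), (-1,+3). This is the pattern (+0,-2), (-1,+3), (-3,-5), (-5,+3) repeated.
step 11: apply (-3,-5) → (-16,-9)

(-16,-9)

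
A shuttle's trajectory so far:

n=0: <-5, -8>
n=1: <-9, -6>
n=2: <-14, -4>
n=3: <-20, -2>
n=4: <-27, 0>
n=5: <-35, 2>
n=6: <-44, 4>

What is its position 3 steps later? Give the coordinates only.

<-77, 10>

Taking differences between consecutive positions: <-4, +2>, <-5, +2>, <-6, +2>, <-7, +2>, <-8, +2>, <-9, +2>. These grow by <-1, +0> each step.
step 7: <-44, 4> + <-10, +2> → <-54, 6>
step 8: <-54, 6> + <-11, +2> → <-65, 8>
step 9: <-65, 8> + <-12, +2> → <-77, 10>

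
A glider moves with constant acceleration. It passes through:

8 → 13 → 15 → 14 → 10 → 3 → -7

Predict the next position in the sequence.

Successive displacements: +5, +2, -1, -4, -7, -10 — each changes by -3.
step 7: -7 − 13 → -20

-20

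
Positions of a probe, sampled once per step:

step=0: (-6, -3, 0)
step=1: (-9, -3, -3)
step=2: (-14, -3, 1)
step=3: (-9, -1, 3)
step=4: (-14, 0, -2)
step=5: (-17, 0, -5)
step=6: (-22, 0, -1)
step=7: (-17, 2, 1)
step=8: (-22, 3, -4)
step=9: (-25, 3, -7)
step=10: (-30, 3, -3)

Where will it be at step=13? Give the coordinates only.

(-33, 6, -9)

Step-to-step displacements: (-3, +0, -3), (-5, +0, +4), (+5, +2, +2), (-5, +1, -5), (-3, +0, -3), (-5, +0, +4), (+5, +2, +2), (-5, +1, -5), (-3, +0, -3), (-5, +0, +4) — a repeating cycle of length 4.
step 11: apply (+5, +2, +2) → (-25, 5, -1)
step 12: apply (-5, +1, -5) → (-30, 6, -6)
step 13: apply (-3, +0, -3) → (-33, 6, -9)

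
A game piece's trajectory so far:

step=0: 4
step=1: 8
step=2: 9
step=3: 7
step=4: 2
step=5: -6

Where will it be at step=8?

-48

First differences are +4, +1, -2, -5, -8; their common second difference is -3 (constant acceleration).
step 6: -6 − 11 → -17
step 7: -17 − 14 → -31
step 8: -31 − 17 → -48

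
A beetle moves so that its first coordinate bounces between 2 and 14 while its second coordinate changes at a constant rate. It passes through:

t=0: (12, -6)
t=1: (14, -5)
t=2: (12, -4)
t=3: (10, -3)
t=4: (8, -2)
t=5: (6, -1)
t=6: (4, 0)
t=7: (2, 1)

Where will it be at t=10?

The first coordinate reflects between 2 and 14, moving 2 per step.
  step 8: 2 → 4
  step 9: 4 → 6
  step 10: 6 → 8
The second coordinate changes by +1 each step: at step 10 it is 4.

(8, 4)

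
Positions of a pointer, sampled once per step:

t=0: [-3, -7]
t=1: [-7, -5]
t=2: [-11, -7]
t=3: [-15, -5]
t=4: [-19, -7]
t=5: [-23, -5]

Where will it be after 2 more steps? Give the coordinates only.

[-31, -5]

First: linear, -4 per step → -31 at step 7.
Second: cycles through -7, -5 every 2 steps. Step 7 lands at position 1 of the cycle → -5.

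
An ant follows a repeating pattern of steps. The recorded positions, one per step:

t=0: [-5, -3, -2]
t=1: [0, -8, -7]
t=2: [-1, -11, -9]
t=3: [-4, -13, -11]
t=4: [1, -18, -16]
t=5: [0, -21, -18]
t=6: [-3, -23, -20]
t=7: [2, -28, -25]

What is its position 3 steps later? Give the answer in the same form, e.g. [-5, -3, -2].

[3, -38, -34]

Differencing gives [+5, -5, -5], [-1, -3, -2], [-3, -2, -2], [+5, -5, -5], [-1, -3, -2], [-3, -2, -2], [+5, -5, -5]. This is the pattern [+5, -5, -5], [-1, -3, -2], [-3, -2, -2] repeated.
step 8: apply [-1, -3, -2] → [1, -31, -27]
step 9: apply [-3, -2, -2] → [-2, -33, -29]
step 10: apply [+5, -5, -5] → [3, -38, -34]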